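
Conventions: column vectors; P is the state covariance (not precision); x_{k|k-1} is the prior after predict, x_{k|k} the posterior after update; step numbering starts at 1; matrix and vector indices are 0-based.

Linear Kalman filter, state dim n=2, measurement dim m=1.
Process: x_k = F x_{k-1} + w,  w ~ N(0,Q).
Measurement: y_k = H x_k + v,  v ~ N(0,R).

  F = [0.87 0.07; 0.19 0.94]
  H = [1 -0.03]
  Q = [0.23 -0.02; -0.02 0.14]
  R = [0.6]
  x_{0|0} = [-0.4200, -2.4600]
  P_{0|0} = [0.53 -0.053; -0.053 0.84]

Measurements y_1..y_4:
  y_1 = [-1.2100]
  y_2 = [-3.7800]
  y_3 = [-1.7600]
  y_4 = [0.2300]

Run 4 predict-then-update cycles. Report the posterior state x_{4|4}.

step 1: x^-=[-0.5376, -2.3922]  P^-=[0.6288 0.0788; 0.0788 0.8824]  S=[1.2249]  K=[0.5114; 0.0427]  nu=[-0.7442]  x^+=[-0.9182, -2.4240]  P^+=[0.3084 0.0521; 0.0521 0.8802]
step 2: x^-=[-0.9685, -2.4530]  P^-=[0.4741 0.1322; 0.1322 0.9475]  S=[1.0670]  K=[0.4406; 0.0972]  nu=[-2.8851]  x^+=[-2.2397, -2.7335]  P^+=[0.2670 0.0865; 0.0865 0.9374]
step 3: x^-=[-2.1399, -2.9950]  P^-=[0.4472 0.1577; 0.1577 1.0088]  S=[1.0386]  K=[0.4260; 0.1227]  nu=[0.2900]  x^+=[-2.0163, -2.9595]  P^+=[0.2587 0.1034; 0.1034 0.9932]
step 4: x^-=[-1.9614, -3.1650]  P^-=[0.4433 0.1740; 0.1740 1.0638]  S=[1.0338]  K=[0.4237; 0.1375]  nu=[2.0964]  x^+=[-1.0730, -2.8768]  P^+=[0.2577 0.1138; 0.1138 1.0443]

x_post = [-1.0730, -2.8768]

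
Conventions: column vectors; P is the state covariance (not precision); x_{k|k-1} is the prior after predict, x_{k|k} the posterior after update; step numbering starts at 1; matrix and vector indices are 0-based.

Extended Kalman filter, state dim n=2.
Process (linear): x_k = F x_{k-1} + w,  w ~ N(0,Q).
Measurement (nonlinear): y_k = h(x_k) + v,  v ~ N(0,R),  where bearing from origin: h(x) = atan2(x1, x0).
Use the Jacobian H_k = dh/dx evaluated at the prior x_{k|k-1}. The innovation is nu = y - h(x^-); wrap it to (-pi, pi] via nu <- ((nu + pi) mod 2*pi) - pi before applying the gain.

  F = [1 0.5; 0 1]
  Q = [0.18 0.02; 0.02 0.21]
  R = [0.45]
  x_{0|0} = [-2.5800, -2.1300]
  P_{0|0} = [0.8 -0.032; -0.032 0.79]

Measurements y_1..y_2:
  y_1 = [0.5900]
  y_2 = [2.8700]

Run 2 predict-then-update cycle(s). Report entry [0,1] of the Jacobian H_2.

H_jac[0,1] = -0.2058

step 1: x^-=[-3.6450, -2.1300]  P^-=[1.1455 0.3830; 0.3830 1.0000]  H_jac=[0.1195 -0.2045]  S=[0.4895]  K=[0.1197; -0.3243]  nu=[-3.0804]  x^+=[-4.0136, -1.1310]  P^+=[1.1385 0.4020; 0.4020 0.9485]
step 2: x^-=[-4.5791, -1.1310]  P^-=[1.9576 0.8963; 0.8963 1.1585]  H_jac=[0.0508 -0.2058]  S=[0.4854]  K=[-0.1750; -0.3974]  nu=[-0.5137]  x^+=[-4.4892, -0.9268]  P^+=[1.9427 0.8625; 0.8625 1.0819]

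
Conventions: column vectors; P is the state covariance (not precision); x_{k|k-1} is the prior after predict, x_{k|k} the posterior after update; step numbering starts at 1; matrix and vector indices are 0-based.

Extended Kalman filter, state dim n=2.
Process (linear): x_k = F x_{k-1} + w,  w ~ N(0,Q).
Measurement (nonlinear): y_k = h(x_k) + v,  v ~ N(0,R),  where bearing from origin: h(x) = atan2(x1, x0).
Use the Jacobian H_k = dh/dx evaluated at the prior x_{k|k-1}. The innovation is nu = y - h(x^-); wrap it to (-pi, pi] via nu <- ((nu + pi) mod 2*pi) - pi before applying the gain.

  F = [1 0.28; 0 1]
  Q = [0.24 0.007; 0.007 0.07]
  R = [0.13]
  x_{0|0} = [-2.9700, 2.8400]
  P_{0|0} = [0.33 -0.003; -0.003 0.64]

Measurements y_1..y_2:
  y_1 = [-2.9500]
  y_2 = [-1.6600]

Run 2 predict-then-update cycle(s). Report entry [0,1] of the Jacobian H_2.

H_jac[0,1] = -0.2489

step 1: x^-=[-2.1748, 2.8400]  P^-=[0.6185 0.1832; 0.1832 0.7100]  H_jac=[-0.2220 -0.1700]  S=[0.1948]  K=[-0.8645; -0.8282]  nu=[1.1089]  x^+=[-3.1335, 1.9216]  P^+=[0.4729 0.0437; 0.0437 0.5764]
step 2: x^-=[-2.5954, 1.9216]  P^-=[0.7826 0.2121; 0.2121 0.6464]  H_jac=[-0.1843 -0.2489]  S=[0.2161]  K=[-0.9117; -0.9254]  nu=[2.1189]  x^+=[-4.5272, -0.0393]  P^+=[0.6030 0.0298; 0.0298 0.4613]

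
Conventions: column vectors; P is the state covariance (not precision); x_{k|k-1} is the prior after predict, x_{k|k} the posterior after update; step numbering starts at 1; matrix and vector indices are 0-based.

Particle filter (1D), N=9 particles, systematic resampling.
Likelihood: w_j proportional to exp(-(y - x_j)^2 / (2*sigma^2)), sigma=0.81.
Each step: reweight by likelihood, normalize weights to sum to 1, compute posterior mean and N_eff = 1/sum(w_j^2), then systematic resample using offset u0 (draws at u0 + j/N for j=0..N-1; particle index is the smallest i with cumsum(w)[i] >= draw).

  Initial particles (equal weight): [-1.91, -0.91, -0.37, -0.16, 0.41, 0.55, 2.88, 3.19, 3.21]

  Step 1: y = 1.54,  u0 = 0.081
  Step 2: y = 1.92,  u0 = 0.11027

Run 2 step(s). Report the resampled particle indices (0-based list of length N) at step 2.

resampled_idx = [2, 3, 4, 5, 6, 6, 7, 8, 8]

step 1: w=[0.0001, 0.0067, 0.0404, 0.0720, 0.2463, 0.3088, 0.1659, 0.0819, 0.0778]  mean=1.2268  Neff=4.9212  idx=[3, 4, 4, 5, 5, 5, 6, 7, 8]
step 2: w=[0.0170, 0.0809, 0.0809, 0.1099, 0.1099, 0.1099, 0.2277, 0.1344, 0.1293]  mean=1.7447  Neff=7.3384  idx=[2, 3, 4, 5, 6, 6, 7, 8, 8]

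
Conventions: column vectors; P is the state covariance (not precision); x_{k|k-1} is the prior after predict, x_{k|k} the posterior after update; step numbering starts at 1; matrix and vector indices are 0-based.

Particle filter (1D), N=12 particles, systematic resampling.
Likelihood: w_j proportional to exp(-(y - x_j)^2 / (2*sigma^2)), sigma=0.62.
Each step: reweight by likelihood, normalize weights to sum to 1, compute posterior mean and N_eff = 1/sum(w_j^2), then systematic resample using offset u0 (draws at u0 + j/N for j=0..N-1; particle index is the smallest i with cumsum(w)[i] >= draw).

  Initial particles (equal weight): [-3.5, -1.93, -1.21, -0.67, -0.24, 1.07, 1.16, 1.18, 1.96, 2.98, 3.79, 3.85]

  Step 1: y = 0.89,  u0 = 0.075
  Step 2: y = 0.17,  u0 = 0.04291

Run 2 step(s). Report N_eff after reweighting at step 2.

N_eff = 10.9287

step 1: w=[0.0000, 0.0000, 0.0010, 0.0131, 0.0588, 0.2969, 0.2817, 0.2776, 0.0699, 0.0011, 0.0000, 0.0000]  mean=1.0880  Neff=3.9515  idx=[5, 5, 5, 5, 6, 6, 6, 7, 7, 7, 7, 8]
step 2: w=[0.1053, 0.1053, 0.1053, 0.1053, 0.0844, 0.0844, 0.0844, 0.0802, 0.0802, 0.0802, 0.0802, 0.0047]  mean=1.1322  Neff=10.9287  idx=[0, 1, 1, 2, 3, 4, 5, 6, 7, 8, 9, 10]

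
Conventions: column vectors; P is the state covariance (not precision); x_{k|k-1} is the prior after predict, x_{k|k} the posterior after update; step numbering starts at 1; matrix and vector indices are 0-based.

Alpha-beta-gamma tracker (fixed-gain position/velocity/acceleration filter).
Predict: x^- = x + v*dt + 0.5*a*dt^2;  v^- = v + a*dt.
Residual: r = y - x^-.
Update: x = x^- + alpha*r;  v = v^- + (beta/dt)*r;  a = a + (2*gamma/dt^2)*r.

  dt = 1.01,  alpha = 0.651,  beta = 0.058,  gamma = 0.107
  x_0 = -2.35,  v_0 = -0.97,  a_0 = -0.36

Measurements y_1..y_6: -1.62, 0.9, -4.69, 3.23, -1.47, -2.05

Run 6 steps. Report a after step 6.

step 1: x_pred=-3.5133  r=1.8933  x^+=-2.2808  v^+=-1.2249  a^+=0.0372
step 2: x_pred=-3.4989  r=4.3989  x^+=-0.6352  v^+=-0.9347  a^+=0.9600
step 3: x_pred=-1.0896  r=-3.6004  x^+=-3.4335  v^+=-0.1719  a^+=0.2047
step 4: x_pred=-3.5026  r=6.7326  x^+=0.8803  v^+=0.4215  a^+=1.6171
step 5: x_pred=2.1309  r=-3.6009  x^+=-0.2133  v^+=1.8480  a^+=0.8617
step 6: x_pred=2.0927  r=-4.1427  x^+=-0.6042  v^+=2.4804  a^+=-0.0074

a_post = -0.0074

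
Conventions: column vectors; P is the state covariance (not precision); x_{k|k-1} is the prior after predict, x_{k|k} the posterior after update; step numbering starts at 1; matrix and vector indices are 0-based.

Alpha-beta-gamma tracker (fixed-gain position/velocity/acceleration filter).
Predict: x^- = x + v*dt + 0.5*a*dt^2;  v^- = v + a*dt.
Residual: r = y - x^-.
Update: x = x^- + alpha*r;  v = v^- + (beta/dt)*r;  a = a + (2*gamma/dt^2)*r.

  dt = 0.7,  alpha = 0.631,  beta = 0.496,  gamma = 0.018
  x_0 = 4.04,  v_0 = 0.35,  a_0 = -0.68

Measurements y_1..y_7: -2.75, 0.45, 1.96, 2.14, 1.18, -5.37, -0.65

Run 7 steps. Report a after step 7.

a_post = -0.5203

step 1: x_pred=4.1184  r=-6.8684  x^+=-0.2156  v^+=-4.9928  a^+=-1.1846
step 2: x_pred=-4.0007  r=4.4507  x^+=-1.1923  v^+=-2.6683  a^+=-0.8576
step 3: x_pred=-3.2703  r=5.2303  x^+=0.0300  v^+=0.4373  a^+=-0.4734
step 4: x_pred=0.2202  r=1.9198  x^+=1.4316  v^+=1.4663  a^+=-0.3323
step 5: x_pred=2.3766  r=-1.1966  x^+=1.6215  v^+=0.3858  a^+=-0.4202
step 6: x_pred=1.7887  r=-7.1587  x^+=-2.7285  v^+=-4.9808  a^+=-0.9462
step 7: x_pred=-6.4468  r=5.7968  x^+=-2.7890  v^+=-1.5356  a^+=-0.5203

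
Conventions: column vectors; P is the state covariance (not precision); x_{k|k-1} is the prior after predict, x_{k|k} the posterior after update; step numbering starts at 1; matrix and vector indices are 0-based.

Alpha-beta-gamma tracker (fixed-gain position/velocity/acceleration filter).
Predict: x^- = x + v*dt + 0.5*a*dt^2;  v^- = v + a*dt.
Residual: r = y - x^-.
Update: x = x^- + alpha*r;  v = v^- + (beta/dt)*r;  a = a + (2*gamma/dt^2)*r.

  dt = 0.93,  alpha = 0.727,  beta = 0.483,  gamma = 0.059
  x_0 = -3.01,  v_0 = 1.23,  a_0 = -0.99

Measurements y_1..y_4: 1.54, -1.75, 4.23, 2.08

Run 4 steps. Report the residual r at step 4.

step 1: x_pred=-2.2942  r=3.8342  x^+=0.4933  v^+=2.3006  a^+=-0.4669
step 2: x_pred=2.4309  r=-4.1809  x^+=-0.6086  v^+=-0.3050  a^+=-1.0373
step 3: x_pred=-1.3408  r=5.5708  x^+=2.7092  v^+=1.6236  a^+=-0.2773
step 4: x_pred=4.0992  r=-2.0192  x^+=2.6312  v^+=0.3170  a^+=-0.5527

resid = -2.0192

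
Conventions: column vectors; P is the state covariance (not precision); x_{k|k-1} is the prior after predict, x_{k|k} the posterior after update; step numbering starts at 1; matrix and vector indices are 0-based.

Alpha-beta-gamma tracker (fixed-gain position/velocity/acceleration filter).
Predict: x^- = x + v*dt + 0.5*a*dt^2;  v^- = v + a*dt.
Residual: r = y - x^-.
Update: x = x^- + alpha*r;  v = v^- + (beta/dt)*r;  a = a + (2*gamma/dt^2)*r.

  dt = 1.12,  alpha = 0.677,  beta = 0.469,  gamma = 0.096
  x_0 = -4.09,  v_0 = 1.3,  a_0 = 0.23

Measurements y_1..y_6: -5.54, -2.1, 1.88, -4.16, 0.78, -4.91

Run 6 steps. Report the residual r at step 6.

resid = -5.1182

step 1: x_pred=-2.4897  r=-3.0503  x^+=-4.5548  v^+=0.2803  a^+=-0.2369
step 2: x_pred=-4.3894  r=2.2894  x^+=-2.8395  v^+=0.9737  a^+=0.1135
step 3: x_pred=-1.6777  r=3.5577  x^+=0.7309  v^+=2.5907  a^+=0.6581
step 4: x_pred=4.0451  r=-8.2051  x^+=-1.5097  v^+=-0.1082  a^+=-0.5978
step 5: x_pred=-2.0058  r=2.7858  x^+=-0.1198  v^+=0.3889  a^+=-0.1714
step 6: x_pred=0.2082  r=-5.1182  x^+=-3.2568  v^+=-1.9463  a^+=-0.9548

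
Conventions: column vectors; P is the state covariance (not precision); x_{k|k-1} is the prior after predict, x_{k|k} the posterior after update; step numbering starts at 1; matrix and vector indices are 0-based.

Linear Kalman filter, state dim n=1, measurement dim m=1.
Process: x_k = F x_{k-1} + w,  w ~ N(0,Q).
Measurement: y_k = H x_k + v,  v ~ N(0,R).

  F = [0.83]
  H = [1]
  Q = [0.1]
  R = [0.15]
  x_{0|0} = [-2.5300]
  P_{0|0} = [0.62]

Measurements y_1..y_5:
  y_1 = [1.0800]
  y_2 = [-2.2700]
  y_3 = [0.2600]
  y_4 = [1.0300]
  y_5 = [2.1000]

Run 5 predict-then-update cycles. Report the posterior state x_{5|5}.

step 1: x^-=[-2.0999]  P^-=[0.5271]  S=[0.6771]  K=[0.7785]  nu=[3.1799]  x^+=[0.3756]  P^+=[0.1168]
step 2: x^-=[0.3117]  P^-=[0.1804]  S=[0.3304]  K=[0.5461]  nu=[-2.5817]  x^+=[-1.0981]  P^+=[0.0819]
step 3: x^-=[-0.9114]  P^-=[0.1564]  S=[0.3064]  K=[0.5105]  nu=[1.1714]  x^+=[-0.3134]  P^+=[0.0766]
step 4: x^-=[-0.2601]  P^-=[0.1528]  S=[0.3028]  K=[0.5045]  nu=[1.2901]  x^+=[0.3908]  P^+=[0.0757]
step 5: x^-=[0.3244]  P^-=[0.1521]  S=[0.3021]  K=[0.5035]  nu=[1.7756]  x^+=[1.2185]  P^+=[0.0755]

x_post = [1.2185]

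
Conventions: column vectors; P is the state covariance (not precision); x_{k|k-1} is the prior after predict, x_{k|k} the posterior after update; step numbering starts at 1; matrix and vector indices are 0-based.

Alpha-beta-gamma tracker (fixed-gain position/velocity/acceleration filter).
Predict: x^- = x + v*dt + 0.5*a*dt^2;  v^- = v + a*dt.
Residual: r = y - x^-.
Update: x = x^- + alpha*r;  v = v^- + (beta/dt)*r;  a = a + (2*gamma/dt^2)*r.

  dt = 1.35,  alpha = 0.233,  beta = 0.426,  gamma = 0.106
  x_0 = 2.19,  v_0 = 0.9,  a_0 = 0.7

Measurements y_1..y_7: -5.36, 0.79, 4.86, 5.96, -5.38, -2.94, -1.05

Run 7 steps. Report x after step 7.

x_post = -1.2320

step 1: x_pred=4.0429  r=-9.4029  x^+=1.8520  v^+=-1.1221  a^+=-0.3938
step 2: x_pred=-0.0217  r=0.8117  x^+=0.1674  v^+=-1.3976  a^+=-0.2994
step 3: x_pred=-1.9921  r=6.8521  x^+=-0.3956  v^+=0.3605  a^+=0.4977
step 4: x_pred=0.5446  r=5.4154  x^+=1.8064  v^+=2.7412  a^+=1.1276
step 5: x_pred=6.5347  r=-11.9147  x^+=3.7585  v^+=0.5038  a^+=-0.2583
step 6: x_pred=4.2033  r=-7.1433  x^+=2.5389  v^+=-2.0990  a^+=-1.0893
step 7: x_pred=-1.2873  r=0.2373  x^+=-1.2320  v^+=-3.4946  a^+=-1.0616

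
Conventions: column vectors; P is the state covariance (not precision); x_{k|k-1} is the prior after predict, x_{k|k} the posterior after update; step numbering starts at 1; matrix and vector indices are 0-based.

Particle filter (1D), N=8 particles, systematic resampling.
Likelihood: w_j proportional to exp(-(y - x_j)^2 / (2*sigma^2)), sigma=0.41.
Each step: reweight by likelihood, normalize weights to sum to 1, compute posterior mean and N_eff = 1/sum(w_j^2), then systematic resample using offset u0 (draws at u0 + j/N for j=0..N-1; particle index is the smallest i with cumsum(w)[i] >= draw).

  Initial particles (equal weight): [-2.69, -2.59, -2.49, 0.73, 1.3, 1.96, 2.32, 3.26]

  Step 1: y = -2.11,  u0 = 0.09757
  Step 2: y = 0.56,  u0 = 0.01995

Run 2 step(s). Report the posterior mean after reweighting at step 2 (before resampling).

step 1: w=[0.2415, 0.3310, 0.4275, 0.0000, 0.0000, 0.0000, 0.0000, 0.0000]  mean=-2.5714  Neff=2.8519  idx=[0, 0, 1, 1, 2, 2, 2, 2]
step 2: w=[0.0054, 0.0054, 0.0362, 0.0362, 0.2292, 0.2292, 0.2292, 0.2292]  mean=-2.4994  Neff=4.6999  idx=[2, 4, 4, 5, 5, 6, 6, 7]

post_mean = -2.4994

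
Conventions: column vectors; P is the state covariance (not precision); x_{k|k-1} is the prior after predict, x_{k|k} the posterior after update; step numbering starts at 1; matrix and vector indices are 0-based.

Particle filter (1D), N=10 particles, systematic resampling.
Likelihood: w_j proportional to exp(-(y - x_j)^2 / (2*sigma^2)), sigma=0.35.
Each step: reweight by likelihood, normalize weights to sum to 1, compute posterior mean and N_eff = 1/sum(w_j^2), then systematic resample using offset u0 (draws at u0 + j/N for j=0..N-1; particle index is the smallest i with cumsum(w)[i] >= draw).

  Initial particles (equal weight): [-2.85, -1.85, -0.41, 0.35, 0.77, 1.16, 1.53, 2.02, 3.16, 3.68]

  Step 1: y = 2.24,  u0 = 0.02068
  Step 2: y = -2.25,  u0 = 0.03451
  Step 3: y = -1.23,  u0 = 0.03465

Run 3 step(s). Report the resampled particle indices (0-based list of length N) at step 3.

resampled_idx = [0, 1, 2, 3, 4, 5, 6, 7, 8, 9]

step 1: w=[0.0000, 0.0000, 0.0000, 0.0000, 0.0001, 0.0087, 0.1292, 0.8299, 0.0319, 0.0002]  mean=1.9858  Neff=1.4156  idx=[6, 6, 7, 7, 7, 7, 7, 7, 7, 7]
step 2: w=[0.5000, 0.5000, 0.0000, 0.0000, 0.0000, 0.0000, 0.0000, 0.0000, 0.0000, 0.0000]  mean=1.5300  Neff=2.0000  idx=[0, 0, 0, 0, 0, 1, 1, 1, 1, 1]
step 3: w=[0.1000, 0.1000, 0.1000, 0.1000, 0.1000, 0.1000, 0.1000, 0.1000, 0.1000, 0.1000]  mean=1.5300  Neff=10.0000  idx=[0, 1, 2, 3, 4, 5, 6, 7, 8, 9]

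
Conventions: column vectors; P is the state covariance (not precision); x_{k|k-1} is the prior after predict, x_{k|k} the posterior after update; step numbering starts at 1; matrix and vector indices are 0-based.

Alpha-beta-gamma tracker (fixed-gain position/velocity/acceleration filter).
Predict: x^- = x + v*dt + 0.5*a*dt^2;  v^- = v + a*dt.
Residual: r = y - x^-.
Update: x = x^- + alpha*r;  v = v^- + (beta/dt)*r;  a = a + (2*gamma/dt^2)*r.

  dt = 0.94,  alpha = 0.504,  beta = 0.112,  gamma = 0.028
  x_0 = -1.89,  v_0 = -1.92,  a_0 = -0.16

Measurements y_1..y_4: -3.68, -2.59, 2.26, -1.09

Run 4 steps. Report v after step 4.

step 1: x_pred=-3.7655  r=0.0855  x^+=-3.7224  v^+=-2.0602  a^+=-0.1546
step 2: x_pred=-5.7273  r=3.1373  x^+=-4.1461  v^+=-1.8317  a^+=0.0443
step 3: x_pred=-5.8484  r=8.1084  x^+=-1.7617  v^+=-0.8240  a^+=0.5581
step 4: x_pred=-2.2897  r=1.1997  x^+=-1.6851  v^+=-0.1564  a^+=0.6342

v_post = -0.1564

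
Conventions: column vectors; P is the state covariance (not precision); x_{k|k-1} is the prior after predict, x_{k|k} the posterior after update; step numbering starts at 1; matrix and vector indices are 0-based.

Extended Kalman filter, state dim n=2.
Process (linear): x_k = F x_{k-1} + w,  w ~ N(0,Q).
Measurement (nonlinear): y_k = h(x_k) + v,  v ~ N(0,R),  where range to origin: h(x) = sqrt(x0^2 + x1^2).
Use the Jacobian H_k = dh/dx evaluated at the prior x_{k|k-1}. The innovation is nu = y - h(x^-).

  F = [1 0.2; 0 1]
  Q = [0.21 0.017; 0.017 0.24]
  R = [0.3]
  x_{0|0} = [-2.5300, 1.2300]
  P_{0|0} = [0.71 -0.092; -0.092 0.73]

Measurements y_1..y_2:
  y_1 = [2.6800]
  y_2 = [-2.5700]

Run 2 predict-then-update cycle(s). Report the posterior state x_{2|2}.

step 1: x^-=[-2.2840, 1.2300]  P^-=[0.9124 0.0710; 0.0710 0.9700]  H_jac=[-0.8804 0.4741]  S=[1.1661]  K=[-0.6600; 0.3408]  nu=[0.0859]  x^+=[-2.3407, 1.2593]  P^+=[0.4044 0.3333; 0.3333 0.8346]
step 2: x^-=[-2.0888, 1.2593]  P^-=[0.7811 0.5172; 0.5172 1.0746]  H_jac=[-0.8564 0.5163]  S=[0.7019]  K=[-0.5726; 0.1593]  nu=[-5.0090]  x^+=[0.7792, 0.4612]  P^+=[0.5510 0.5813; 0.5813 1.0567]

x_post = [0.7792, 0.4612]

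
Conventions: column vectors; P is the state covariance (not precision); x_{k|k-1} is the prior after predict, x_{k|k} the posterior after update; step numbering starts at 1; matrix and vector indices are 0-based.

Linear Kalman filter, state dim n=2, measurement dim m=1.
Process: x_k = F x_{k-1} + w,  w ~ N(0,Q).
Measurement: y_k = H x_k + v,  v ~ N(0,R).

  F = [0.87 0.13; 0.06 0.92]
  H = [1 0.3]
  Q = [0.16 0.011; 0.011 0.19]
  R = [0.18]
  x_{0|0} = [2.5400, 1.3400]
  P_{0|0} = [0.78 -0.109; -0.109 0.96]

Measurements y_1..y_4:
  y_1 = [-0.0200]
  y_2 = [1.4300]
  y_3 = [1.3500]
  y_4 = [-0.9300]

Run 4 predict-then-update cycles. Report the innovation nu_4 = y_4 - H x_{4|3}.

innov = [-2.1722]

step 1: x^-=[2.3840, 1.3852]  P^-=[0.7420 0.0784; 0.0784 0.9933]  S=[1.0584]  K=[0.7232; 0.3557]  nu=[-2.8196]  x^+=[0.3448, 0.3824]  P^+=[0.1883 -0.1938; -0.1938 0.8594]
step 2: x^-=[0.3497, 0.3725]  P^-=[0.2732 -0.0330; -0.0330 0.8967]  S=[0.5141]  K=[0.5122; 0.4590]  nu=[0.9686]  x^+=[0.8458, 0.8171]  P^+=[0.1384 -0.1539; -0.1539 0.7884]
step 3: x^-=[0.8420, 0.8025]  P^-=[0.2432 -0.0119; -0.0119 0.8408]  S=[0.4918]  K=[0.4874; 0.4888]  nu=[0.2672]  x^+=[0.9723, 0.9331]  P^+=[0.1264 -0.1290; -0.1290 0.7233]
step 4: x^-=[0.9672, 0.9168]  P^-=[0.2387 -0.0002; -0.0002 0.7884]  S=[0.4896]  K=[0.4875; 0.4828]  nu=[-2.1722]  x^+=[-0.0918, -0.1319]  P^+=[0.1224 -0.1154; -0.1154 0.6743]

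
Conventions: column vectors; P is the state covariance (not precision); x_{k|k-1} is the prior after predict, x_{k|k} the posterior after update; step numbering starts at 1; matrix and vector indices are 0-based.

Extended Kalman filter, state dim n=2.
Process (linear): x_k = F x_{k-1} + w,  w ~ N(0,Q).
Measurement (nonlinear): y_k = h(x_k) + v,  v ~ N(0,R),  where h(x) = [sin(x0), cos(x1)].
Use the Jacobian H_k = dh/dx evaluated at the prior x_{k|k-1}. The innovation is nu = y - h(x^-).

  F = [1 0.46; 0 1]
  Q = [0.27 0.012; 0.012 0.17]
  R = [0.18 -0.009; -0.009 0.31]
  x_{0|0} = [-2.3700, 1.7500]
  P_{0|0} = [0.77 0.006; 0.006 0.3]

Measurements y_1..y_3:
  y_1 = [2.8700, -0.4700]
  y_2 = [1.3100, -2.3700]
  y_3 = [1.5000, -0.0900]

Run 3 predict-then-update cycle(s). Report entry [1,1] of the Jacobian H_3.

step 1: x^-=[-1.5650, 1.7500]  P^-=[1.1090 0.1560; 0.1560 0.4700]  H_jac=[0.0058 0.0000; 0.0000 -0.9840]  S=[0.1800 -0.0099; -0.0099 0.7651]  K=[0.0247 -0.2003; -0.0282 -0.6049]  nu=[3.8700, -0.2918]  x^+=[-1.4110, 1.8173]  P^+=[1.0781 0.0633; 0.0633 0.1903]
step 2: x^-=[-0.5750, 1.8173]  P^-=[1.4466 0.1629; 0.1629 0.3603]  H_jac=[0.8392 0.0000; 0.0000 -0.9698]  S=[1.1988 -0.1415; -0.1415 0.6488]  K=[1.0100 -0.0231; 0.0518 -0.5272]  nu=[1.8538, -2.1260]  x^+=[1.3464, 3.0341]  P^+=[0.2169 0.0168; 0.0168 0.1690]
step 3: x^-=[2.7421, 3.0341]  P^-=[0.5381 0.1065; 0.1065 0.3390]  H_jac=[-0.9213 0.0000; 0.0000 -0.1073]  S=[0.6367 0.0015; 0.0015 0.3139]  K=[-0.7785 -0.0326; -0.1538 -0.1151]  nu=[1.1111, 0.9042]  x^+=[1.8477, 2.7591]  P^+=[0.1518 0.0289; 0.0289 0.3197]

H_jac[1,1] = -0.1073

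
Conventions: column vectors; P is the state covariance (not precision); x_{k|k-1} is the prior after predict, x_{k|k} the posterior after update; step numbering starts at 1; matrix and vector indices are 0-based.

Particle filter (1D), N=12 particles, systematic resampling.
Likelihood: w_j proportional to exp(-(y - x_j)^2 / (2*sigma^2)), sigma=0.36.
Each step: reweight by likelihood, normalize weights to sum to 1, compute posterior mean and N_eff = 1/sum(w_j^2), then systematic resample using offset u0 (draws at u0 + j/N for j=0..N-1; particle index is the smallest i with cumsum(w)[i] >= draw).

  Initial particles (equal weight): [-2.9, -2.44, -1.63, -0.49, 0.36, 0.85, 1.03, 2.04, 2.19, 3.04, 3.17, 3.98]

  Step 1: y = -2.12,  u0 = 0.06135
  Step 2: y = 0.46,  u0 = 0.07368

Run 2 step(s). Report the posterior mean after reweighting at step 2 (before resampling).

post_mean = -1.6300

step 1: w=[0.0821, 0.5781, 0.3398, 0.0000, 0.0000, 0.0000, 0.0000, 0.0000, 0.0000, 0.0000, 0.0000, 0.0000]  mean=-2.2024  Neff=2.1911  idx=[0, 1, 1, 1, 1, 1, 1, 1, 2, 2, 2, 2]
step 2: w=[0.0000, 0.0000, 0.0000, 0.0000, 0.0000, 0.0000, 0.0000, 0.0000, 0.2500, 0.2500, 0.2500, 0.2500]  mean=-1.6300  Neff=4.0000  idx=[8, 8, 8, 9, 9, 9, 10, 10, 10, 11, 11, 11]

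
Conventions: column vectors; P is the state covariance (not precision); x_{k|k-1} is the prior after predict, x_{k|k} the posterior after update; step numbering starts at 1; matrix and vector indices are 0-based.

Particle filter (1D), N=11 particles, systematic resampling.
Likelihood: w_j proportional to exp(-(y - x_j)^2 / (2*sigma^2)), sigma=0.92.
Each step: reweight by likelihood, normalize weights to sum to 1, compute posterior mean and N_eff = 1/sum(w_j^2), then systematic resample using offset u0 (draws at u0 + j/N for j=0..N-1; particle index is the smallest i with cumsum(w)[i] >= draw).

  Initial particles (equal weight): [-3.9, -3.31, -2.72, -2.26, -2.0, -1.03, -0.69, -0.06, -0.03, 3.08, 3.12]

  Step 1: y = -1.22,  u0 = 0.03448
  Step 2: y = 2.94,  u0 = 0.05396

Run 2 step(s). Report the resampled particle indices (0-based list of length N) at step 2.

resampled_idx = [7, 9, 9, 9, 9, 9, 10, 10, 10, 10, 10]

step 1: w=[0.0033, 0.0176, 0.0617, 0.1230, 0.1627, 0.2281, 0.1974, 0.1052, 0.1009, 0.0000, 0.0000]  mean=-1.2230  Neff=6.3305  idx=[2, 3, 4, 4, 5, 5, 5, 6, 6, 7, 8]
step 2: w=[0.0000, 0.0000, 0.0000, 0.0000, 0.0079, 0.0079, 0.0079, 0.0363, 0.0363, 0.4279, 0.4757]  mean=-0.1146  Neff=2.4257  idx=[7, 9, 9, 9, 9, 9, 10, 10, 10, 10, 10]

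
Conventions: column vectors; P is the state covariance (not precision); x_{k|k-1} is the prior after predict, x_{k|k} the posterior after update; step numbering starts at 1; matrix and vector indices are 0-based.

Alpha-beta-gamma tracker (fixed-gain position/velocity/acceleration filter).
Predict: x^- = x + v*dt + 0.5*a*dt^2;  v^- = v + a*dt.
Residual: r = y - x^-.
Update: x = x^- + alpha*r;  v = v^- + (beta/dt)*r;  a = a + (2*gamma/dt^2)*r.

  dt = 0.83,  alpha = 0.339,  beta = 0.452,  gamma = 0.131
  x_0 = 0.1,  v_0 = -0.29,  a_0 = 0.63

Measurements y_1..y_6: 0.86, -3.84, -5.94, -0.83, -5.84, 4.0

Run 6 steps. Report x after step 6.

step 1: x_pred=0.0763  r=0.7837  x^+=0.3420  v^+=0.6597  a^+=0.9281
step 2: x_pred=1.2092  r=-5.0492  x^+=-0.5025  v^+=-1.3197  a^+=-0.9922
step 3: x_pred=-1.9396  r=-4.0004  x^+=-3.2958  v^+=-4.3218  a^+=-2.5136
step 4: x_pred=-7.7487  r=6.9187  x^+=-5.4032  v^+=-2.6404  a^+=0.1176
step 5: x_pred=-7.5542  r=1.7142  x^+=-6.9731  v^+=-1.6092  a^+=0.7696
step 6: x_pred=-8.0436  r=12.0436  x^+=-3.9609  v^+=5.5883  a^+=5.3500

x_post = -3.9609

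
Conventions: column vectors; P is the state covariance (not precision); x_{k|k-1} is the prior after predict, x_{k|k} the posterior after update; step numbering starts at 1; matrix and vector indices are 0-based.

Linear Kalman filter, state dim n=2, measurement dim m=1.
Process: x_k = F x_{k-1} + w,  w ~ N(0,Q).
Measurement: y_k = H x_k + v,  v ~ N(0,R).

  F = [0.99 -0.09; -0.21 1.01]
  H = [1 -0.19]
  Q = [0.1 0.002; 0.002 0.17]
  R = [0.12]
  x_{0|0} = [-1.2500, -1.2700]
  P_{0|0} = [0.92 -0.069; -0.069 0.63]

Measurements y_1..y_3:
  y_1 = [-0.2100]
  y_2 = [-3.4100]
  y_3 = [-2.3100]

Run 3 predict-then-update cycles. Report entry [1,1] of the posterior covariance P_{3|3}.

step 1: x^-=[-1.1232, -1.0202]  P^-=[1.0191 -0.3168; -0.3168 0.8825]  S=[1.2913]  K=[0.8358; -0.3752]  nu=[0.7194]  x^+=[-0.5220, -1.2901]  P^+=[0.1170 0.0881; 0.0881 0.7007]
step 2: x^-=[-0.4006, -1.1934]  P^-=[0.2047 0.0037; 0.0037 0.8526]  S=[0.3540]  K=[0.5761; -0.4470]  nu=[-3.2361]  x^+=[-2.2650, 0.2531]  P^+=[0.0872 0.0949; 0.0949 0.7819]
step 3: x^-=[-2.2652, 0.7313]  P^-=[0.1749 0.0095; 0.0095 0.9311]  S=[0.3249]  K=[0.5327; -0.5153]  nu=[0.0941]  x^+=[-2.2150, 0.6828]  P^+=[0.0827 0.0987; 0.0987 0.8449]

P_post[1,1] = 0.8449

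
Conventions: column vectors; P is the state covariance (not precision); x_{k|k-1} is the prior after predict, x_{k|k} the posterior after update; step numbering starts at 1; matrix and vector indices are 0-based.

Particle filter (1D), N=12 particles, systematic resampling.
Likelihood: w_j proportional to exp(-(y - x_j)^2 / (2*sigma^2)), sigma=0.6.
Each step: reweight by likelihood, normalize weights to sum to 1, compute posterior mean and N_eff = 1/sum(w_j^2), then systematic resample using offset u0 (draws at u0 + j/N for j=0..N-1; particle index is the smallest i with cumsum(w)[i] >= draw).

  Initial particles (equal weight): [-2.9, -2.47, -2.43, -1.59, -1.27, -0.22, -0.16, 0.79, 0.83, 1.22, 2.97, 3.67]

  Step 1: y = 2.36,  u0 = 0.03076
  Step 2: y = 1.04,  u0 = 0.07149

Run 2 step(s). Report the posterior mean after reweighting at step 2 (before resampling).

post_mean = 1.1105

step 1: w=[0.0000, 0.0000, 0.0000, 0.0000, 0.0000, 0.0001, 0.0002, 0.0353, 0.0419, 0.1779, 0.6450, 0.0997]  mean=2.5612  Neff=2.1711  idx=[7, 9, 9, 10, 10, 10, 10, 10, 10, 10, 10, 11]
step 2: w=[0.3190, 0.3326, 0.3326, 0.0020, 0.0020, 0.0020, 0.0020, 0.0020, 0.0020, 0.0020, 0.0020, 0.0000]  mean=1.1105  Neff=3.0956  idx=[0, 0, 0, 1, 1, 1, 1, 2, 2, 2, 2, 5]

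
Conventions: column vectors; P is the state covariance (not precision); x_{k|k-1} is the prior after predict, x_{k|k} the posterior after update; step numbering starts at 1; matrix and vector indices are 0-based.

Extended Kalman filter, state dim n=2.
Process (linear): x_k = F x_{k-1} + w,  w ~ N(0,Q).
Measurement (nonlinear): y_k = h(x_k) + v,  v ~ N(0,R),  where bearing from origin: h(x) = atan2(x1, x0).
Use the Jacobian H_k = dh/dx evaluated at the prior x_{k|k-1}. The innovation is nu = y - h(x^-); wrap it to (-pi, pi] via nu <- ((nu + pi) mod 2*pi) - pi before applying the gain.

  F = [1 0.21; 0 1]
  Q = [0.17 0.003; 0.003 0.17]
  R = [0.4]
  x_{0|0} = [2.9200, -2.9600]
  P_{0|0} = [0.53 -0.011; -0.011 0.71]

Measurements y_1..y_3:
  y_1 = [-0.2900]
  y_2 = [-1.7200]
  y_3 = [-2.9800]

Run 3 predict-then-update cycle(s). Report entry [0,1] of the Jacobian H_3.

H_jac[0,1] = 0.0883

step 1: x^-=[2.2984, -2.9600]  P^-=[0.7267 0.1411; 0.1411 0.8800]  H_jac=[0.2108 0.1637]  S=[0.4656]  K=[0.3786; 0.3732]  nu=[0.6206]  x^+=[2.5333, -2.7284]  P^+=[0.6600 0.0753; 0.0753 0.8152]
step 2: x^-=[1.9604, -2.7284]  P^-=[0.8976 0.2495; 0.2495 0.9852]  H_jac=[0.2417 0.1737]  S=[0.5031]  K=[0.5174; 0.4600]  nu=[-0.7722]  x^+=[1.5608, -3.0836]  P^+=[0.7629 0.1298; 0.1298 0.8787]
step 3: x^-=[0.9133, -3.0836]  P^-=[1.0261 0.3173; 0.3173 1.0487]  H_jac=[0.2981 0.0883]  S=[0.5161]  K=[0.6471; 0.3627]  nu=[-1.6971]  x^+=[-0.1849, -3.6992]  P^+=[0.8100 0.1962; 0.1962 0.9808]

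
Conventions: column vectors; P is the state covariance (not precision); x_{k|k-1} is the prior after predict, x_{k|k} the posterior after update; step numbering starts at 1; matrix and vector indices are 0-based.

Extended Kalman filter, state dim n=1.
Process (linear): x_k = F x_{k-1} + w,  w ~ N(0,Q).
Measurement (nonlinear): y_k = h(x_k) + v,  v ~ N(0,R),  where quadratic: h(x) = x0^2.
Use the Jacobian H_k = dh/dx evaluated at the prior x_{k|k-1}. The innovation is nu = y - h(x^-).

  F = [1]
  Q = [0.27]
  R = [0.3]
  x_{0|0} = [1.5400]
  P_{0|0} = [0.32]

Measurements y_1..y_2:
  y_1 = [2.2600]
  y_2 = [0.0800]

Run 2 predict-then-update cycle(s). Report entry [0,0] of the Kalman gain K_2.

K[0,0] = 0.2991

step 1: x^-=[1.5400]  P^-=[0.5900]  H_jac=[3.0800]  S=[5.8970]  K=[0.3082]  nu=[-0.1116]  x^+=[1.5056]  P^+=[0.0300]
step 2: x^-=[1.5056]  P^-=[0.3000]  H_jac=[3.0112]  S=[3.0204]  K=[0.2991]  nu=[-2.1869]  x^+=[0.8515]  P^+=[0.0298]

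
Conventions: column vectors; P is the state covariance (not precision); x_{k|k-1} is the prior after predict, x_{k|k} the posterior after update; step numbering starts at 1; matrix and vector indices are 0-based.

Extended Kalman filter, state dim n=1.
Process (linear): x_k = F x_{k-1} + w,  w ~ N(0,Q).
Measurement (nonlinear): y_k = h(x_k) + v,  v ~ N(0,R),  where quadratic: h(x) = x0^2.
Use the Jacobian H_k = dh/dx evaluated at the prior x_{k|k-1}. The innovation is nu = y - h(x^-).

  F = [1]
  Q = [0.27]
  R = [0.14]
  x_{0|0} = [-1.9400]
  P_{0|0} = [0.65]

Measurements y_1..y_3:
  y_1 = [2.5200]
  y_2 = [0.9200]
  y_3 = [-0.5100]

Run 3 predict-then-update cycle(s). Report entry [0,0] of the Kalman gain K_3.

K[0,0] = -0.4067

step 1: x^-=[-1.9400]  P^-=[0.9200]  H_jac=[-3.8800]  S=[13.9900]  K=[-0.2552]  nu=[-1.2436]  x^+=[-1.6227]  P^+=[0.0092]
step 2: x^-=[-1.6227]  P^-=[0.2792]  H_jac=[-3.2454]  S=[3.0807]  K=[-0.2941]  nu=[-1.7131]  x^+=[-1.1188]  P^+=[0.0127]
step 3: x^-=[-1.1188]  P^-=[0.2827]  H_jac=[-2.2376]  S=[1.5554]  K=[-0.4067]  nu=[-1.7617]  x^+=[-0.4024]  P^+=[0.0254]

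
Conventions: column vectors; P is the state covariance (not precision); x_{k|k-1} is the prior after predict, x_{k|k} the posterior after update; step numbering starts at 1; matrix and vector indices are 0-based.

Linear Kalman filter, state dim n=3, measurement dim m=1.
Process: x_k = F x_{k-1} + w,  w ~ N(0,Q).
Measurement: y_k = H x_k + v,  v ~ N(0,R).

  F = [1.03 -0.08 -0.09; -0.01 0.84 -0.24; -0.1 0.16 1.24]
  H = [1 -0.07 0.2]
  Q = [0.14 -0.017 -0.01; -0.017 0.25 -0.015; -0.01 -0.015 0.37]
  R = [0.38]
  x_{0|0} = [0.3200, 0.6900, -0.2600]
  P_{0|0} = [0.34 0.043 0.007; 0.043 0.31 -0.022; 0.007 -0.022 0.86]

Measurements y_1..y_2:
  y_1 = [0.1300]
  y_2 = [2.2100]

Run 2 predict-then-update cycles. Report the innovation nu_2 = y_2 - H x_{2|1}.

innov = [2.0632]

step 1: x^-=[0.2978, 0.6388, -0.2440]  P^-=[0.5010 0.0140 -0.1260; 0.0140 0.5265 -0.2546; -0.1260 -0.2546 1.6918]  S=[0.9060]  K=[0.5240; -0.0814; 0.2540]  nu=[-0.0743]  x^+=[0.2589, 0.6448, -0.2629]  P^+=[0.2522 0.0527 -0.2466; 0.0527 0.5205 -0.2359; -0.2466 -0.2359 1.6334]
step 2: x^-=[0.2387, 0.6022, -0.2487]  P^-=[0.4577 0.1004 -0.5063; 0.1004 0.8044 -0.6749; -0.5063 -0.6749 2.8632]  S=[0.7585]  K=[0.4607; -0.1199; 0.1498]  nu=[2.0632]  x^+=[1.1892, 0.3549, 0.0604]  P^+=[0.2967 0.1422 -0.5586; 0.1422 0.7935 -0.6612; -0.5586 -0.6612 2.8462]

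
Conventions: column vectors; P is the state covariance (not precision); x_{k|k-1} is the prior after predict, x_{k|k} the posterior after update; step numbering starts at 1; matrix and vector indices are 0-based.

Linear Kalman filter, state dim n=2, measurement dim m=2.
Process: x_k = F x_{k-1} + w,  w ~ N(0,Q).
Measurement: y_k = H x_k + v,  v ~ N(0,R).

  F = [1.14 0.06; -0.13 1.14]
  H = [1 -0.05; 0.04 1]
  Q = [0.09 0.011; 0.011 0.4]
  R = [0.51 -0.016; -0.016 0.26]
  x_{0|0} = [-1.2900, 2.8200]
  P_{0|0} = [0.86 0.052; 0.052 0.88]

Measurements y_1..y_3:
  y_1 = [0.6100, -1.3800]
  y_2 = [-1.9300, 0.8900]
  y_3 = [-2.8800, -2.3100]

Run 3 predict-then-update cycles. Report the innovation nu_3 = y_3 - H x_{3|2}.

innov = [-1.6816, -2.9519]

step 1: x^-=[-1.3014, 3.3825]  P^-=[1.2179 0.0109; 0.0109 1.5428]  S=[1.7307 -0.0335; -0.0335 1.8056]  K=[0.7043 0.0461; -0.0217 0.8543]  nu=[2.0805, -4.7104]  x^+=[-0.0533, -0.6867]  P^+=[0.3578 -0.0136; -0.0136 0.2230]
step 2: x^-=[-0.1019, -0.7759]  P^-=[0.5539 -0.0443; -0.0443 0.6999]  S=[1.0701 -0.0731; -0.0731 0.9572]  K=[0.5208 0.0166; -0.0244 0.7274]  nu=[-1.8669, 1.6700]  x^+=[-1.0465, 0.4845]  P^+=[0.2646 -0.0146; -0.0146 0.1901]
step 3: x^-=[-1.1640, 0.6884]  P^-=[0.4326 -0.0341; -0.0341 0.6559]  S=[0.9476 -0.0655; -0.0655 0.9138]  K=[0.4593 0.0146; -0.0212 0.7147]  nu=[-1.6816, -2.9519]  x^+=[-1.9793, -1.3857]  P^+=[0.2334 -0.0129; -0.0129 0.1867]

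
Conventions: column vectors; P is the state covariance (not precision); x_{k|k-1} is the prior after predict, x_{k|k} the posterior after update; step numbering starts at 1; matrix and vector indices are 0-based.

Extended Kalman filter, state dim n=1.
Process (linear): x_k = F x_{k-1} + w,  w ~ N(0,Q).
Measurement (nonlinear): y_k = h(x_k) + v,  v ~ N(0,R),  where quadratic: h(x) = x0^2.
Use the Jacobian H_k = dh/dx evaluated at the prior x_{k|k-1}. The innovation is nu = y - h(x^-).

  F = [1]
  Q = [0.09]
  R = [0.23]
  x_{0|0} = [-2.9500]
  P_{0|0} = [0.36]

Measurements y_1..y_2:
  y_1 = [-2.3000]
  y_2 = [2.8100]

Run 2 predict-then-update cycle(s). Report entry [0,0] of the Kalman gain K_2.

K[0,0] = -0.3034

step 1: x^-=[-2.9500]  P^-=[0.4500]  H_jac=[-5.9000]  S=[15.8945]  K=[-0.1670]  nu=[-11.0025]  x^+=[-1.1122]  P^+=[0.0065]
step 2: x^-=[-1.1122]  P^-=[0.0965]  H_jac=[-2.2243]  S=[0.7075]  K=[-0.3034]  nu=[1.5731]  x^+=[-1.5895]  P^+=[0.0314]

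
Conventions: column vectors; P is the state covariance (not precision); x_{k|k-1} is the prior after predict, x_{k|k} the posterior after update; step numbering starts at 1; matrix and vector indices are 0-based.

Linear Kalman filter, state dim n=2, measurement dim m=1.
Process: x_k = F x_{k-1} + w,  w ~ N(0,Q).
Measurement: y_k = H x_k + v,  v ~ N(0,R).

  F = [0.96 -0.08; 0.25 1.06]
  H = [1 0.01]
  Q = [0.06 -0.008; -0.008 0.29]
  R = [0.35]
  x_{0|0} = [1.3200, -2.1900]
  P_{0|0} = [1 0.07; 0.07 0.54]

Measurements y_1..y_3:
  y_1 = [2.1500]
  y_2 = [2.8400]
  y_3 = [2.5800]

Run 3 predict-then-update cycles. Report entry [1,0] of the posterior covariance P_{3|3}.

P_post[1,0] = -0.0542

step 1: x^-=[1.4424, -1.9914]  P^-=[0.9743 0.2560; 0.2560 0.9963]  S=[1.3295]  K=[0.7347; 0.2001]  nu=[0.7275]  x^+=[1.9769, -1.8458]  P^+=[0.2566 0.0606; 0.0606 0.9431]
step 2: x^-=[2.0455, -1.4624]  P^-=[0.2932 0.0340; 0.0340 1.3978]  S=[0.6440]  K=[0.4558; 0.0746]  nu=[0.8091]  x^+=[2.4143, -1.4020]  P^+=[0.1594 0.0122; 0.0122 1.3943]
step 3: x^-=[2.4299, -0.8826]  P^-=[0.2140 -0.0758; -0.0758 1.8730]  S=[0.5626]  K=[0.3789; -0.1015]  nu=[0.1589]  x^+=[2.4901, -0.8987]  P^+=[0.1332 -0.0542; -0.0542 1.8672]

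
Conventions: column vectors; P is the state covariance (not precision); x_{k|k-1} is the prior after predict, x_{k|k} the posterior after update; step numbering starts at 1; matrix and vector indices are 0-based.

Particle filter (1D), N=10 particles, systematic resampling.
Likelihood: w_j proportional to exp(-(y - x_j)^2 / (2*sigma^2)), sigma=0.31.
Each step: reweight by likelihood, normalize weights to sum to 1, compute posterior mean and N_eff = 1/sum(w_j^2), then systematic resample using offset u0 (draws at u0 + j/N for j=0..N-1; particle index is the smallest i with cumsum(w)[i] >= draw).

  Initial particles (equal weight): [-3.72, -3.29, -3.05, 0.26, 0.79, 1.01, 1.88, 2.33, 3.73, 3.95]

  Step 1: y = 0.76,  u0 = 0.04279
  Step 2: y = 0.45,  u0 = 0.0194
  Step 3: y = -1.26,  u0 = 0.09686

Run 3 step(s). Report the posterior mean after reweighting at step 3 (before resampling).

step 1: w=[0.0000, 0.0000, 0.0000, 0.1367, 0.4998, 0.3627, 0.0007, 0.0000, 0.0000, 0.0000]  mean=0.7981  Neff=2.4996  idx=[3, 4, 4, 4, 4, 4, 5, 5, 5, 5]
step 2: w=[0.1905, 0.1259, 0.1259, 0.1259, 0.1259, 0.1259, 0.0450, 0.0450, 0.0450, 0.0450]  mean=0.7286  Neff=8.0861  idx=[0, 0, 1, 2, 2, 3, 4, 5, 5, 8]
step 3: w=[0.4999, 0.4999, 0.0000, 0.0000, 0.0000, 0.0000, 0.0000, 0.0000, 0.0000, 0.0000]  mean=0.2601  Neff=2.0007  idx=[0, 0, 0, 0, 0, 1, 1, 1, 1, 1]

post_mean = 0.2601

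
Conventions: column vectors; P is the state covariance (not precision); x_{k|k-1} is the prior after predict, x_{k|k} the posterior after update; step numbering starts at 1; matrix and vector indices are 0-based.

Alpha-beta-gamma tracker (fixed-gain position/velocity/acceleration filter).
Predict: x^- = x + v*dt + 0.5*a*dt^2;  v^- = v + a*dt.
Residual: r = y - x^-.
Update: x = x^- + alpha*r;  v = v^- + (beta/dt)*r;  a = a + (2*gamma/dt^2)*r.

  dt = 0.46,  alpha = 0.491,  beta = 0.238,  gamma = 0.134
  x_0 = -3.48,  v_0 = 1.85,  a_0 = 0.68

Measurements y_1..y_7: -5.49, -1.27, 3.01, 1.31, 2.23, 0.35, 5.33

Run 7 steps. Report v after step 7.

v_post = 0.8389

step 1: x_pred=-2.5571  r=-2.9329  x^+=-3.9971  v^+=0.6453  a^+=-3.0347
step 2: x_pred=-4.0214  r=2.7514  x^+=-2.6704  v^+=0.6729  a^+=0.4500
step 3: x_pred=-2.3133  r=5.3233  x^+=0.3004  v^+=3.6341  a^+=7.1922
step 4: x_pred=2.7331  r=-1.4231  x^+=2.0343  v^+=6.2062  a^+=5.3898
step 5: x_pred=5.4595  r=-3.2295  x^+=3.8738  v^+=7.0147  a^+=1.2996
step 6: x_pred=7.2380  r=-6.8880  x^+=3.8560  v^+=4.0487  a^+=-7.4244
step 7: x_pred=4.9329  r=0.3971  x^+=5.1279  v^+=0.8389  a^+=-6.9214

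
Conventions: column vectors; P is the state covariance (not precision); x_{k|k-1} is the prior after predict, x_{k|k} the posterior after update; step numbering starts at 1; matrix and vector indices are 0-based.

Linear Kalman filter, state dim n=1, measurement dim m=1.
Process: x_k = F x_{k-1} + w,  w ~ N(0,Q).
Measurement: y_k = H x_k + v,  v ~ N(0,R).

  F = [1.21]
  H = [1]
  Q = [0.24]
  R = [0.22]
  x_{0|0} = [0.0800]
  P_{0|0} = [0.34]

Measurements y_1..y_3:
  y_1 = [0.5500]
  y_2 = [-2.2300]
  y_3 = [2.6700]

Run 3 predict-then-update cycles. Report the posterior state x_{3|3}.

step 1: x^-=[0.0968]  P^-=[0.7378]  S=[0.9578]  K=[0.7703]  nu=[0.4532]  x^+=[0.4459]  P^+=[0.1695]
step 2: x^-=[0.5395]  P^-=[0.4881]  S=[0.7081]  K=[0.6893]  nu=[-2.7695]  x^+=[-1.3695]  P^+=[0.1516]
step 3: x^-=[-1.6572]  P^-=[0.4620]  S=[0.6820]  K=[0.6774]  nu=[4.3272]  x^+=[1.2742]  P^+=[0.1490]

x_post = [1.2742]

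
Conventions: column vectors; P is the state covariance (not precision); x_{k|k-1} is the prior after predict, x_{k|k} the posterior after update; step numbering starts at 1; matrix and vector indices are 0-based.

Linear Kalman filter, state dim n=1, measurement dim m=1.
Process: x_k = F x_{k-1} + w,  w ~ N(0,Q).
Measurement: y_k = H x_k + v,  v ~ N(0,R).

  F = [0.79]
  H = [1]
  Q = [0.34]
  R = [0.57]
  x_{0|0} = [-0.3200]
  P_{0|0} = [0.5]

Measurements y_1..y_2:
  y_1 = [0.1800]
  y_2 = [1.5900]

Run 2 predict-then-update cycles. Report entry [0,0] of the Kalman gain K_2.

K[0,0] = 0.4817

step 1: x^-=[-0.2528]  P^-=[0.6521]  S=[1.2220]  K=[0.5336]  nu=[0.4328]  x^+=[-0.0219]  P^+=[0.3041]
step 2: x^-=[-0.0173]  P^-=[0.5298]  S=[1.0998]  K=[0.4817]  nu=[1.6073]  x^+=[0.7570]  P^+=[0.2746]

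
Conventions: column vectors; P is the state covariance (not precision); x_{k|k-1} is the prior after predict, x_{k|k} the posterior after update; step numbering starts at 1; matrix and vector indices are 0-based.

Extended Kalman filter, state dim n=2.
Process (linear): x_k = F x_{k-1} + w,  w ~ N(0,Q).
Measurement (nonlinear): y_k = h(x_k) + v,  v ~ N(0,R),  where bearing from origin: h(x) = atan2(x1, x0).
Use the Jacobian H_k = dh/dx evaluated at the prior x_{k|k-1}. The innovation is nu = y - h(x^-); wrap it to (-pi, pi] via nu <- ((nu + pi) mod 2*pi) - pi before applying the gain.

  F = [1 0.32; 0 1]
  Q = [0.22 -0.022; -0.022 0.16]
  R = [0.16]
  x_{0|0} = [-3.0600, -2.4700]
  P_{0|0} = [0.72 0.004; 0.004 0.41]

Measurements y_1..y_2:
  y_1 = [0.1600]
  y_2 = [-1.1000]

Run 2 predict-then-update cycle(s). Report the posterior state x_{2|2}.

step 1: x^-=[-3.8504, -2.4700]  P^-=[0.9845 0.1132; 0.1132 0.5700]  H_jac=[0.1180 -0.1840]  S=[0.1881]  K=[0.5071; -0.4865]  nu=[2.7312]  x^+=[-2.4655, -3.7989]  P^+=[0.9362 0.1596; 0.1596 0.5255]
step 2: x^-=[-3.6811, -3.7989]  P^-=[1.3121 0.3058; 0.3058 0.6855]  H_jac=[0.1358 -0.1316]  S=[0.1851]  K=[0.7450; -0.2629]  nu=[1.2405]  x^+=[-2.7570, -4.1249]  P^+=[1.2094 0.3420; 0.3420 0.6727]

x_post = [-2.7570, -4.1249]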